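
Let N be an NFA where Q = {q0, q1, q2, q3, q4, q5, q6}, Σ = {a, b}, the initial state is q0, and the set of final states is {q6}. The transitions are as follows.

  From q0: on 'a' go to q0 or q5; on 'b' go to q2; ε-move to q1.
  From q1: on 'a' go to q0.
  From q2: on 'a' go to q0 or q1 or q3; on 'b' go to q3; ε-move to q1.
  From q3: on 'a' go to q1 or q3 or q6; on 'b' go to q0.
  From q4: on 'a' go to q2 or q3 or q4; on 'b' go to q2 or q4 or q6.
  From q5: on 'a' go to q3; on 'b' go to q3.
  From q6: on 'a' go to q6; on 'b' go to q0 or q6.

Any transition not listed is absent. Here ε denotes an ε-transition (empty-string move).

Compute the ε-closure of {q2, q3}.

{q1, q2, q3}

Begin with {q2, q3}.
ε-move q2 → q1; add q1.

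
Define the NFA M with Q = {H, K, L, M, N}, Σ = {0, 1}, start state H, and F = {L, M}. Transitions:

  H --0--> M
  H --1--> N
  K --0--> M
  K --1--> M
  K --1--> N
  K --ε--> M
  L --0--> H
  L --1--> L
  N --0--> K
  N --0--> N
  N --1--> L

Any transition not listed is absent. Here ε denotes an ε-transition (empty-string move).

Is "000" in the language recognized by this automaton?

No

Start in {H}.
Read '0': {H} → {M}.
Read '0': {M} → ∅.
The set is empty and remains empty for the remaining 1 symbol.
The final set ∅ contains no accepting state.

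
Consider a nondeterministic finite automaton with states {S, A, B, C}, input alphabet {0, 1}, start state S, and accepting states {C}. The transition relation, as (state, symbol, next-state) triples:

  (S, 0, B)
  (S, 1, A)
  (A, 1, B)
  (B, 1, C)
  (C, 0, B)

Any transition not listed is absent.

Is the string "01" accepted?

Yes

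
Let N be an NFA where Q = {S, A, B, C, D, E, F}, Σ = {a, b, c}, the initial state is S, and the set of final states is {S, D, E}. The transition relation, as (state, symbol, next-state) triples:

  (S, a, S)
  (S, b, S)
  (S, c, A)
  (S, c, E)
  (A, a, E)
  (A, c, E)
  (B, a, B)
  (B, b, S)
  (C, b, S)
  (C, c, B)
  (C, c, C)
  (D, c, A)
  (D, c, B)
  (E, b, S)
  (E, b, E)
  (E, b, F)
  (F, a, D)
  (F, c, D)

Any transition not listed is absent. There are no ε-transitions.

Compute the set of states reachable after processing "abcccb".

Start in {S}.
Read 'a': {S} → {S}.
Read 'b': {S} → {S}.
Read 'c': {S} → {A, E}.
Read 'c': {A, E} → {E}.
Read 'c': {E} → ∅.
The set is empty and remains empty for the remaining 1 symbol.

∅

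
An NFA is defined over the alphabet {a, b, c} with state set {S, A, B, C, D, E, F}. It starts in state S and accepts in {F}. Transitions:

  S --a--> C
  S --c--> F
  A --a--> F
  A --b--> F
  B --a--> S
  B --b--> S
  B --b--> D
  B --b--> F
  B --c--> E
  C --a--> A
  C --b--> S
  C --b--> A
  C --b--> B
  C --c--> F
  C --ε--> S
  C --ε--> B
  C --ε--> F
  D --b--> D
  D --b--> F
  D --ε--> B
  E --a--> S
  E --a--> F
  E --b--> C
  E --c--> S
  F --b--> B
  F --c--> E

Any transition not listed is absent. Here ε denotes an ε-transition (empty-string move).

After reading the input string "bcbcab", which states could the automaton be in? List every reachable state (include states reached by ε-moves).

Start in {S}.
Read 'b': S→∅; now ∅.
The set is empty and remains empty for the remaining 5 symbols.

∅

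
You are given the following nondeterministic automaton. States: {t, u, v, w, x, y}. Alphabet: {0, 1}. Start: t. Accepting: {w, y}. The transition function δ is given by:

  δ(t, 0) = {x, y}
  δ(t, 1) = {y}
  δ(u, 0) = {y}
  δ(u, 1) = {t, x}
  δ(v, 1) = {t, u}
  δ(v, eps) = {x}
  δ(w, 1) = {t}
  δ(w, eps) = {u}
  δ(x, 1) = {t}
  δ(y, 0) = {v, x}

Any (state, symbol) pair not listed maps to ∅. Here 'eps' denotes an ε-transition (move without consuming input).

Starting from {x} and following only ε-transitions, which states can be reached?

{x}

Begin with {x}.
No ε-moves leave this set, so the closure equals the set itself.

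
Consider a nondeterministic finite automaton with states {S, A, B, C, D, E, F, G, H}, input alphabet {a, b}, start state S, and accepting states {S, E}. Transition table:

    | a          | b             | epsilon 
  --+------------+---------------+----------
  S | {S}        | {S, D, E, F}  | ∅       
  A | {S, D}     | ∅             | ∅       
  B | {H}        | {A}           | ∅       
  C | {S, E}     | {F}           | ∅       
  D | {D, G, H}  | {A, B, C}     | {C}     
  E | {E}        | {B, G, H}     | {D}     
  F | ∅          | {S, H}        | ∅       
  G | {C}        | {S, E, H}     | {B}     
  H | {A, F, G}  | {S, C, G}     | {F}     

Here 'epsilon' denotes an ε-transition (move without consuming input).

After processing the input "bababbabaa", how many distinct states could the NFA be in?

9

Start in {S}.
Read 'b': {S} → {S, C, D, E, F}.
Read 'a': {S, C, D, E, F} → {S, B, C, D, E, F, G, H}.
Read 'b': {S, B, C, D, E, F, G, H} → {S, A, B, C, D, E, F, G, H}.
Read 'a': {S, A, B, C, D, E, F, G, H} → {S, A, B, C, D, E, F, G, H}.
Read 'b': {S, A, B, C, D, E, F, G, H} → {S, A, B, C, D, E, F, G, H}.
Read 'b': {S, A, B, C, D, E, F, G, H} → {S, A, B, C, D, E, F, G, H}.
Read 'a': {S, A, B, C, D, E, F, G, H} → {S, A, B, C, D, E, F, G, H}.
Read 'b': {S, A, B, C, D, E, F, G, H} → {S, A, B, C, D, E, F, G, H}.
Read 'a': {S, A, B, C, D, E, F, G, H} → {S, A, B, C, D, E, F, G, H}.
Read 'a': {S, A, B, C, D, E, F, G, H} → {S, A, B, C, D, E, F, G, H}.
That set has 9 states.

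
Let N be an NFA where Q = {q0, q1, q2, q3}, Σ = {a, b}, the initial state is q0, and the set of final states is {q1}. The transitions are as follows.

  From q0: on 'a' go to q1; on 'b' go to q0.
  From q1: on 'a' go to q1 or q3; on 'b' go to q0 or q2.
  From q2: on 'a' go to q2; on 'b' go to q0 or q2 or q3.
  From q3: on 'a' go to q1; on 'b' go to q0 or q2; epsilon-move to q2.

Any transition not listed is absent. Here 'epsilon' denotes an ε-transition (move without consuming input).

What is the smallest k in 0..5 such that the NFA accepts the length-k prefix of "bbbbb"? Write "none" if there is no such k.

none

Start in {q0}.
Read 'b': {q0} → {q0}.
Read 'b': {q0} → {q0}.
Read 'b': {q0} → {q0}.
Read 'b': {q0} → {q0}.
Read 'b': {q0} → {q0}.
No reachable set along the way intersects F.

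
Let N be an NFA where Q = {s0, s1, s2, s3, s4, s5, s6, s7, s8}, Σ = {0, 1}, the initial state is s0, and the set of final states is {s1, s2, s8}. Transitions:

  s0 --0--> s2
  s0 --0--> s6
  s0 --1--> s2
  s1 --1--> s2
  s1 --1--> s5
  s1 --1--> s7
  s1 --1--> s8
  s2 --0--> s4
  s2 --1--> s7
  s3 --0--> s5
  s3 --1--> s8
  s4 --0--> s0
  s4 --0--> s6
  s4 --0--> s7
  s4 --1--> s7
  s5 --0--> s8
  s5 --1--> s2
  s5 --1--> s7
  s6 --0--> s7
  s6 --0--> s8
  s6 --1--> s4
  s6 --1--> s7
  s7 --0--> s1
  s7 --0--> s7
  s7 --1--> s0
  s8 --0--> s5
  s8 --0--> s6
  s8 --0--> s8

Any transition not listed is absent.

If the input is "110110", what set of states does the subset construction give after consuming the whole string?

{s1, s2, s4, s6, s7}

Start in {s0}.
Read '1': s0→{s2}; now {s2}.
Read '1': s2→{s7}; now {s7}.
Read '0': s7→{s1, s7}; now {s1, s7}.
Read '1': s1→{s2, s5, s7, s8}, s7→{s0}; now {s0, s2, s5, s7, s8}.
Read '1': s0→{s2}, s2→{s7}, s5→{s2, s7}, s7→{s0}, s8→∅; now {s0, s2, s7}.
Read '0': s0→{s2, s6}, s2→{s4}, s7→{s1, s7}; now {s1, s2, s4, s6, s7}.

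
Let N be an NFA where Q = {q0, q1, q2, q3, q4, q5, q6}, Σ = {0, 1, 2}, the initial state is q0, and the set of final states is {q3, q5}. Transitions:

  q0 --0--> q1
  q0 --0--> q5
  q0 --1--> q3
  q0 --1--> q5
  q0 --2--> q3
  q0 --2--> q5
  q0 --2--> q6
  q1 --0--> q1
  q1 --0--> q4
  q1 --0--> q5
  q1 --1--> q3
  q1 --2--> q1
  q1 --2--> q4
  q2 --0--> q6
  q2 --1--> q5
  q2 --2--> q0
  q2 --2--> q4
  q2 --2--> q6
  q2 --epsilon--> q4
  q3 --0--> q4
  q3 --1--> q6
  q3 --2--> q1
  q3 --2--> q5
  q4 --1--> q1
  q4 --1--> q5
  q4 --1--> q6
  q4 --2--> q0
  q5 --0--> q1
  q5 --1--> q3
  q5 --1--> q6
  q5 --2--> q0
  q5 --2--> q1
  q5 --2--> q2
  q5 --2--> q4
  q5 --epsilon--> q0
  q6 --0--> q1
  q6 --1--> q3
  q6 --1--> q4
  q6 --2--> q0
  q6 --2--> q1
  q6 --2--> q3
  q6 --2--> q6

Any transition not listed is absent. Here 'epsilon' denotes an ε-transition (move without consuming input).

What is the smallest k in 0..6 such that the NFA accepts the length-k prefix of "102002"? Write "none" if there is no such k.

1

Start in {q0}.
Read '1': q0→{q3, q5}; union {q3, q5}; ε-closure = {q0, q3, q5}.
None of the earlier sets intersect F, but {q0, q3, q5} does.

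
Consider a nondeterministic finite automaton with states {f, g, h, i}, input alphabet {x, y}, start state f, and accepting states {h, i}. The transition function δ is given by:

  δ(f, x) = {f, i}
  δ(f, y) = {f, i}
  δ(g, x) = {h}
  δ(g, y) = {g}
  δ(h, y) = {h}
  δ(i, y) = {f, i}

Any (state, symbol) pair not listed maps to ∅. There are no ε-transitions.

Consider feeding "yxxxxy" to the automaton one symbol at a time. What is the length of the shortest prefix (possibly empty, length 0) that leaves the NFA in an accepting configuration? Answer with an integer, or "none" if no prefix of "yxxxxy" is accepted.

1

Start in {f}.
Read 'y': f→{f, i}; now {f, i}.
None of the earlier sets intersect F, but {f, i} does.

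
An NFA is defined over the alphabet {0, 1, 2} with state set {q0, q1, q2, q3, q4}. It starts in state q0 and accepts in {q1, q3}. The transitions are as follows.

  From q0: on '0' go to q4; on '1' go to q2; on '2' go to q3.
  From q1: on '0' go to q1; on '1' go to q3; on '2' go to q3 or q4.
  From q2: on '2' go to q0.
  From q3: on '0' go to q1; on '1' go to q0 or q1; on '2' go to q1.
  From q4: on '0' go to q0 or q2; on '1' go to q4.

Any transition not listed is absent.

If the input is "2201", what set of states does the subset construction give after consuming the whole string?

{q3}

Start in {q0}.
Read '2': {q0} → {q3}.
Read '2': {q3} → {q1}.
Read '0': {q1} → {q1}.
Read '1': {q1} → {q3}.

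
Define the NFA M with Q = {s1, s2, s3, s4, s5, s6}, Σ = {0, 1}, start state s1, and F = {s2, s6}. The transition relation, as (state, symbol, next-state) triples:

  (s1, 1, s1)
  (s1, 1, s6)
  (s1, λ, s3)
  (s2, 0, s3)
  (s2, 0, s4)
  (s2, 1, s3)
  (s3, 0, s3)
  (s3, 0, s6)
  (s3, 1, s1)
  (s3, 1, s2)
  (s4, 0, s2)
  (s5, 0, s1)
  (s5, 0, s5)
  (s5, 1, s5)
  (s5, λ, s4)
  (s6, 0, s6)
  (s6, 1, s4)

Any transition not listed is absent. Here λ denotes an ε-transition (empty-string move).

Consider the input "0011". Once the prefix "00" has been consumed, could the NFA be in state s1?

Start: ε-closure({s1}) = {s1, s3}.
Read '0': {s1, s3} → {s3, s6}.
Read '0': {s3, s6} → {s3, s6}.
State s1 is not in {s3, s6}.

No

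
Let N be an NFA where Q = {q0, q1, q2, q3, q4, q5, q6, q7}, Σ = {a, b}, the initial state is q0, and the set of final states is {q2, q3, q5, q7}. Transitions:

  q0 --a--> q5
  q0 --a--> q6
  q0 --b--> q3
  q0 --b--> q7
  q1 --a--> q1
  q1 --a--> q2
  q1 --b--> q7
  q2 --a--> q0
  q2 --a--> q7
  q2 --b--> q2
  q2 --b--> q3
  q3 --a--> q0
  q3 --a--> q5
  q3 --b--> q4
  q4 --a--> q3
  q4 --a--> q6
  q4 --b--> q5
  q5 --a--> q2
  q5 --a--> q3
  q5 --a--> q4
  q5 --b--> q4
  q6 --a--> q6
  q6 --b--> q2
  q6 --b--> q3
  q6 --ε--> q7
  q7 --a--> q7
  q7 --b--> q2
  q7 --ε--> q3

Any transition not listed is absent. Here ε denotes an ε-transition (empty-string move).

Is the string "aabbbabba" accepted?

Start in {q0}.
Read 'a': q0→{q5, q6}; union {q5, q6}; ε-closure = {q3, q5, q6, q7}.
Read 'a': q3→{q0, q5}, q5→{q2, q3, q4}, q6→{q6}, q7→{q7}; now {q0, q2, q3, q4, q5, q6, q7}.
Read 'b': q0→{q3, q7}, q2→{q2, q3}, q3→{q4}, q4→{q5}, q5→{q4}, q6→{q2, q3}, q7→{q2}; now {q2, q3, q4, q5, q7}.
Read 'b': q2→{q2, q3}, q3→{q4}, q4→{q5}, q5→{q4}, q7→{q2}; now {q2, q3, q4, q5}.
Read 'b': q2→{q2, q3}, q3→{q4}, q4→{q5}, q5→{q4}; now {q2, q3, q4, q5}.
Read 'a': q2→{q0, q7}, q3→{q0, q5}, q4→{q3, q6}, q5→{q2, q3, q4}; now {q0, q2, q3, q4, q5, q6, q7}.
Read 'b': q0→{q3, q7}, q2→{q2, q3}, q3→{q4}, q4→{q5}, q5→{q4}, q6→{q2, q3}, q7→{q2}; now {q2, q3, q4, q5, q7}.
Read 'b': q2→{q2, q3}, q3→{q4}, q4→{q5}, q5→{q4}, q7→{q2}; now {q2, q3, q4, q5}.
Read 'a': q2→{q0, q7}, q3→{q0, q5}, q4→{q3, q6}, q5→{q2, q3, q4}; now {q0, q2, q3, q4, q5, q6, q7}.
The final set {q0, q2, q3, q4, q5, q6, q7} contains the accepting states q2, q3, q5, q7.

Yes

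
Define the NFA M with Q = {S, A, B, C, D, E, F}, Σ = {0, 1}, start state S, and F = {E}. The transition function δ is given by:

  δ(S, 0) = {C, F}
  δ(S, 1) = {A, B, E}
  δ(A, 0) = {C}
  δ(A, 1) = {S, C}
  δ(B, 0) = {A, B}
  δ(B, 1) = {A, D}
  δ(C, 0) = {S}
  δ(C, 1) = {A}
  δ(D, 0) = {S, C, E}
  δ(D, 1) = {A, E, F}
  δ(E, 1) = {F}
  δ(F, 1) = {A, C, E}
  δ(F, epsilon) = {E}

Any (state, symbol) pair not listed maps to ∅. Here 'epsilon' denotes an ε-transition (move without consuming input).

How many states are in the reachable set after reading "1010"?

4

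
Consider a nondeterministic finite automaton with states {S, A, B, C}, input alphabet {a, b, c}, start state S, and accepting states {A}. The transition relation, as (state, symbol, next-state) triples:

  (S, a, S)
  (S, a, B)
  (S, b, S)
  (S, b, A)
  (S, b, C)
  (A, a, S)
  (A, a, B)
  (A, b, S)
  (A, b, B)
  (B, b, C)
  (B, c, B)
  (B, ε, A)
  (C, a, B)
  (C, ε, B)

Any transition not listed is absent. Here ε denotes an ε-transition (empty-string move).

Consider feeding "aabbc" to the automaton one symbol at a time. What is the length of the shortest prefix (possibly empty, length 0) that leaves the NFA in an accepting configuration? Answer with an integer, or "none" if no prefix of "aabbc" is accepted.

Start in {S}.
Read 'a': {S} → {S, A, B}.
None of the earlier sets intersect F, but {S, A, B} does.

1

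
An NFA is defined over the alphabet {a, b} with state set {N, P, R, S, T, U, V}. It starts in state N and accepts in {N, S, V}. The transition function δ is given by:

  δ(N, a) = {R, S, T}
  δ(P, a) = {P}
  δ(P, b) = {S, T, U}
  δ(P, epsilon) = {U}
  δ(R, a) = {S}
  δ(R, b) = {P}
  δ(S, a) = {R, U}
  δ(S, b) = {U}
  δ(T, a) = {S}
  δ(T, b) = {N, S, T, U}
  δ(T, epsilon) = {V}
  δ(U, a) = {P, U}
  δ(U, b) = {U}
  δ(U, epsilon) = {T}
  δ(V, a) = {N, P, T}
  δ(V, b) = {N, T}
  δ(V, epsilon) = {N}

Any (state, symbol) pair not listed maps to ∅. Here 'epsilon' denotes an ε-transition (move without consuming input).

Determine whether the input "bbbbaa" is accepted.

No

Start in {N}.
Read 'b': N→∅; now ∅.
The set is empty and remains empty for the remaining 5 symbols.
The final set ∅ contains no accepting state.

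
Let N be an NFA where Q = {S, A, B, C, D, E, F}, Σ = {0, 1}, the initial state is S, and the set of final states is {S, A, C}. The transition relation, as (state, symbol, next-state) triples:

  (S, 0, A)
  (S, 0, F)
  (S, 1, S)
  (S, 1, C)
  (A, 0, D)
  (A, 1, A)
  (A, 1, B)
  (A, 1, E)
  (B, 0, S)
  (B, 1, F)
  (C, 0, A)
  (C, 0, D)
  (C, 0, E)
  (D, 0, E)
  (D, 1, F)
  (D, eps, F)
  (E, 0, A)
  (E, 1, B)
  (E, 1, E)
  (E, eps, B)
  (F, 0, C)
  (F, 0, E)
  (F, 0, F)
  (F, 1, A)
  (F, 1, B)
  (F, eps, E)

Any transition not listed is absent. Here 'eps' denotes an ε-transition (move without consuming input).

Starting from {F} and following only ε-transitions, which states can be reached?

Begin with {F}.
ε-move F → E; add E.
ε-move E → B; add B.

{B, E, F}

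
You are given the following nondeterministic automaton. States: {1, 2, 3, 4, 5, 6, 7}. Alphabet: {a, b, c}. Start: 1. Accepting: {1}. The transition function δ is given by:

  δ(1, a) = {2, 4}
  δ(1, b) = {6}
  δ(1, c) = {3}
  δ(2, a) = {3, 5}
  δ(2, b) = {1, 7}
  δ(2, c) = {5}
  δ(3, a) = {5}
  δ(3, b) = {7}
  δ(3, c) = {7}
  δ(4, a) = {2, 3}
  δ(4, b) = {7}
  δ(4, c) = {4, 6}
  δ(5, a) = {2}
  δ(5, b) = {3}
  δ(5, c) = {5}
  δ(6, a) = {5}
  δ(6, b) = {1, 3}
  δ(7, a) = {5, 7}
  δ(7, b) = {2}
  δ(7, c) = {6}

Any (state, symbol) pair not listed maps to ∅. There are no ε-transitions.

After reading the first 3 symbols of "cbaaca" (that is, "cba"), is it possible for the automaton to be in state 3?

No

Start in {1}.
Read 'c': {1} → {3}.
Read 'b': {3} → {7}.
Read 'a': {7} → {5, 7}.
State 3 is not in {5, 7}.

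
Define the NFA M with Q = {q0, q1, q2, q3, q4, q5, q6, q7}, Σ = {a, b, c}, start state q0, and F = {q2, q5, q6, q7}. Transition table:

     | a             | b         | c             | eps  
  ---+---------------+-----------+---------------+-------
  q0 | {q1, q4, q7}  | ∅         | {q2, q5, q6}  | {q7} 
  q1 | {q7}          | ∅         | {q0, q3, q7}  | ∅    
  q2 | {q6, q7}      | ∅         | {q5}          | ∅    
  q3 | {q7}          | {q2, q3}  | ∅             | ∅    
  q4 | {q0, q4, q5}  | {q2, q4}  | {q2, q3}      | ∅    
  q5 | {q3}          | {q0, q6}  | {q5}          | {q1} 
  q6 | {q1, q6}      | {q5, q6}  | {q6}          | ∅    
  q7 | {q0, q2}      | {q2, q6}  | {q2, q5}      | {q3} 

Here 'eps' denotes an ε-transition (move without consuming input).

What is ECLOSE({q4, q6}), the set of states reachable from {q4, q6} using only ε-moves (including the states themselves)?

{q4, q6}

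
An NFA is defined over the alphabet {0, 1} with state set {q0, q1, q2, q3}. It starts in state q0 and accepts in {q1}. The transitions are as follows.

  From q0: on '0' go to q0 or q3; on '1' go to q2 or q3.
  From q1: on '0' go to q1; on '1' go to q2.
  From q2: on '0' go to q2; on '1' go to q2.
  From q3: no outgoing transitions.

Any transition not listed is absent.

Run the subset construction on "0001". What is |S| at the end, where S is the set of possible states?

2

Start in {q0}.
Read '0': {q0} → {q0, q3}.
Read '0': {q0, q3} → {q0, q3}.
Read '0': {q0, q3} → {q0, q3}.
Read '1': {q0, q3} → {q2, q3}.
That set has 2 states.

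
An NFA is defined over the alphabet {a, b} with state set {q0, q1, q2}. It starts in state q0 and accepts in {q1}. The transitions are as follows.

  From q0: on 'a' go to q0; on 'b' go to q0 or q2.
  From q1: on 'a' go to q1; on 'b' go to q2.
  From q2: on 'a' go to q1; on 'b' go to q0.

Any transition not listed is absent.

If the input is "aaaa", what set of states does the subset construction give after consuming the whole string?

{q0}

Start in {q0}.
Read 'a': q0→{q0}; now {q0}.
Read 'a': q0→{q0}; now {q0}.
Read 'a': q0→{q0}; now {q0}.
Read 'a': q0→{q0}; now {q0}.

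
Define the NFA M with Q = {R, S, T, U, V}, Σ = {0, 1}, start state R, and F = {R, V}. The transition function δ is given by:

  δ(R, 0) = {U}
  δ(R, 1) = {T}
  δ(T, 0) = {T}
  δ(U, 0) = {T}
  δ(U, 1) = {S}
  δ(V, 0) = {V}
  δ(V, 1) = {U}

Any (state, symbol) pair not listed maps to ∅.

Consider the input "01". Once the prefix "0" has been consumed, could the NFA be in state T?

No

Start in {R}.
Read '0': {R} → {U}.
State T is not in {U}.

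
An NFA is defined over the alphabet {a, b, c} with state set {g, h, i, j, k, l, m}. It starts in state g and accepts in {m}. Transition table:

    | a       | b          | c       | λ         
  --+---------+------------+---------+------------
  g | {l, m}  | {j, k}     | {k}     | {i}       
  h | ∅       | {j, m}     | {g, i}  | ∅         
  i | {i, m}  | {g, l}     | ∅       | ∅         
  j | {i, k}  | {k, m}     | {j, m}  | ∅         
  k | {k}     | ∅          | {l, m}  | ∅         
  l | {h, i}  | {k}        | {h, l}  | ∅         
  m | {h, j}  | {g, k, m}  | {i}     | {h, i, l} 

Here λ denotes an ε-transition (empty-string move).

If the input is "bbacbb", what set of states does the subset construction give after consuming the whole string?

{g, h, i, j, k, l, m}

Start: ε-closure({g}) = {g, i}.
Read 'b': g→{j, k}, i→{g, l}; union {g, j, k, l}; ε-closure = {g, i, j, k, l}.
Read 'b': g→{j, k}, i→{g, l}, j→{k, m}, k→∅, l→{k}; union {g, j, k, l, m}; ε-closure = {g, h, i, j, k, l, m}.
Read 'a': g→{l, m}, h→∅, i→{i, m}, j→{i, k}, k→{k}, l→{h, i}, m→{h, j}; now {h, i, j, k, l, m}.
Read 'c': h→{g, i}, i→∅, j→{j, m}, k→{l, m}, l→{h, l}, m→{i}; now {g, h, i, j, l, m}.
Read 'b': g→{j, k}, h→{j, m}, i→{g, l}, j→{k, m}, l→{k}, m→{g, k, m}; union {g, j, k, l, m}; ε-closure = {g, h, i, j, k, l, m}.
Read 'b': g→{j, k}, h→{j, m}, i→{g, l}, j→{k, m}, k→∅, l→{k}, m→{g, k, m}; union {g, j, k, l, m}; ε-closure = {g, h, i, j, k, l, m}.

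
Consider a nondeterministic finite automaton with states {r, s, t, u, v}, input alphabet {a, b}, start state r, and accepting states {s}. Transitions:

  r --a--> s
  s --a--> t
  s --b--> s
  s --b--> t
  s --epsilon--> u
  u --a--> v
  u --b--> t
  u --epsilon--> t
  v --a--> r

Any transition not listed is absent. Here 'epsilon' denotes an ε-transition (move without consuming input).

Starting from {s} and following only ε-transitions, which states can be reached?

{s, t, u}

Begin with {s}.
ε-move s → u; add u.
ε-move u → t; add t.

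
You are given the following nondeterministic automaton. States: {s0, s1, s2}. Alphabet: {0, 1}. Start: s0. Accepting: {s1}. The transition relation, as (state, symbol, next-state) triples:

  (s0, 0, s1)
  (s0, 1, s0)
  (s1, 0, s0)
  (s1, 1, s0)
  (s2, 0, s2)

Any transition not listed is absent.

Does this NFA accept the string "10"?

Yes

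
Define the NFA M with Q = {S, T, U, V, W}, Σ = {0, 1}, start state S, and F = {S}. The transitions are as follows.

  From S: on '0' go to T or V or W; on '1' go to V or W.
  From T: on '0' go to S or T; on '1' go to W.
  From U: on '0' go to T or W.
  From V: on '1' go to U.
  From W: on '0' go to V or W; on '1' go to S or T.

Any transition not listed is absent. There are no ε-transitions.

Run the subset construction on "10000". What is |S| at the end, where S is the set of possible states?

Start in {S}.
Read '1': {S} → {V, W}.
Read '0': {V, W} → {V, W}.
Read '0': {V, W} → {V, W}.
Read '0': {V, W} → {V, W}.
Read '0': {V, W} → {V, W}.
That set has 2 states.

2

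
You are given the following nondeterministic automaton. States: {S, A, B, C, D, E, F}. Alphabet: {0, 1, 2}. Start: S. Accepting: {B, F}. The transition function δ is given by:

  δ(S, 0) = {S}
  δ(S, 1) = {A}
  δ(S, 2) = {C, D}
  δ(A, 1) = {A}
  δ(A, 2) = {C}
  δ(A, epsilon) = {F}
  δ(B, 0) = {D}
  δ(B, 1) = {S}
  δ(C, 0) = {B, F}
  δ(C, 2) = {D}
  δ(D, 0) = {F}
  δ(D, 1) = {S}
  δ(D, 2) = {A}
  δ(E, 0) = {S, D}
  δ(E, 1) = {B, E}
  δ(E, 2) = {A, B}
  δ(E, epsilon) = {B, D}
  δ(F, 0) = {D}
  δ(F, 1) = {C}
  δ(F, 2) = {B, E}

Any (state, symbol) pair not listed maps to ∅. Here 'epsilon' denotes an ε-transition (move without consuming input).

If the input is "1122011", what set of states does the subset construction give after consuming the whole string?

{A, F}

Start in {S}.
Read '1': S→{A}; union {A}; ε-closure = {A, F}.
Read '1': A→{A}, F→{C}; union {A, C}; ε-closure = {A, C, F}.
Read '2': A→{C}, C→{D}, F→{B, E}; now {B, C, D, E}.
Read '2': B→∅, C→{D}, D→{A}, E→{A, B}; union {A, B, D}; ε-closure = {A, B, D, F}.
Read '0': A→∅, B→{D}, D→{F}, F→{D}; now {D, F}.
Read '1': D→{S}, F→{C}; now {S, C}.
Read '1': S→{A}, C→∅; union {A}; ε-closure = {A, F}.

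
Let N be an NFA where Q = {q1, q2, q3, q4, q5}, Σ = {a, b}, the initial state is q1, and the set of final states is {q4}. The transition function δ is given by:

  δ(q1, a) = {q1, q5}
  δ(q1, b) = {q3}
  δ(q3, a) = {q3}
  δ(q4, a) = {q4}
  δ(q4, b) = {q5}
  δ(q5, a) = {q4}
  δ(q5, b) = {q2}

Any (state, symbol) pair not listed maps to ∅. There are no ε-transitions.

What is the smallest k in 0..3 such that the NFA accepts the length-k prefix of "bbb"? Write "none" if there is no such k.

none

Start in {q1}.
Read 'b': {q1} → {q3}.
Read 'b': {q3} → ∅.
The set is empty and remains empty for the remaining 1 symbol.
No reachable set along the way intersects F.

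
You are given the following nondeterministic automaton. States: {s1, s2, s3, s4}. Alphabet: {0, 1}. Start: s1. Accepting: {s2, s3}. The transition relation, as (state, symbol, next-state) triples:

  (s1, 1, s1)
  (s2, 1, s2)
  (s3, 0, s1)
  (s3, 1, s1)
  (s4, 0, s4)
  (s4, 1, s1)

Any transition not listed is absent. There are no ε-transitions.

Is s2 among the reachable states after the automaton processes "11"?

No

Start in {s1}.
Read '1': s1→{s1}; now {s1}.
Read '1': s1→{s1}; now {s1}.
State s2 is not in {s1}.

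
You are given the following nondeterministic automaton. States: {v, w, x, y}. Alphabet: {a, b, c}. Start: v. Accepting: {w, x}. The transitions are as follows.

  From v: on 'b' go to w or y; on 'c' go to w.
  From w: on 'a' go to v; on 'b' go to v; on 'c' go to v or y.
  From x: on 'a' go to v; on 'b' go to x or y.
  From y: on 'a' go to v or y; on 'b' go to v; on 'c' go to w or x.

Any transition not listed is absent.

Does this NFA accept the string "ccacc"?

Start in {v}.
Read 'c': v→{w}; now {w}.
Read 'c': w→{v, y}; now {v, y}.
Read 'a': v→∅, y→{v, y}; now {v, y}.
Read 'c': v→{w}, y→{w, x}; now {w, x}.
Read 'c': w→{v, y}, x→∅; now {v, y}.
The final set {v, y} contains no accepting state.

No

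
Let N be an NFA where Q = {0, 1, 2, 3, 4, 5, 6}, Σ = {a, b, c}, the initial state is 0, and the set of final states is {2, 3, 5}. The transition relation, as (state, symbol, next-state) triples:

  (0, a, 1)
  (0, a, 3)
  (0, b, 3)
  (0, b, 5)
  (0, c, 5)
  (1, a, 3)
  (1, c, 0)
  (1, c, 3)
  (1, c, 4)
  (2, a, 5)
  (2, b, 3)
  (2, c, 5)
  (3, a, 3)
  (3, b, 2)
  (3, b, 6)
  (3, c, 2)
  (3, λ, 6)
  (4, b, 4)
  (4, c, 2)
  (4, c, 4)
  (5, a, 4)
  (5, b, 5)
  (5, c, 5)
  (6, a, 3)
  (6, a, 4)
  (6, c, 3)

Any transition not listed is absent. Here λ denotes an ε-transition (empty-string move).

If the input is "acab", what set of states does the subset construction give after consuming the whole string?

Start in {0}.
Read 'a': 0→{1, 3}; union {1, 3}; ε-closure = {1, 3, 6}.
Read 'c': 1→{0, 3, 4}, 3→{2}, 6→{3}; union {0, 2, 3, 4}; ε-closure = {0, 2, 3, 4, 6}.
Read 'a': 0→{1, 3}, 2→{5}, 3→{3}, 4→∅, 6→{3, 4}; union {1, 3, 4, 5}; ε-closure = {1, 3, 4, 5, 6}.
Read 'b': 1→∅, 3→{2, 6}, 4→{4}, 5→{5}, 6→∅; now {2, 4, 5, 6}.

{2, 4, 5, 6}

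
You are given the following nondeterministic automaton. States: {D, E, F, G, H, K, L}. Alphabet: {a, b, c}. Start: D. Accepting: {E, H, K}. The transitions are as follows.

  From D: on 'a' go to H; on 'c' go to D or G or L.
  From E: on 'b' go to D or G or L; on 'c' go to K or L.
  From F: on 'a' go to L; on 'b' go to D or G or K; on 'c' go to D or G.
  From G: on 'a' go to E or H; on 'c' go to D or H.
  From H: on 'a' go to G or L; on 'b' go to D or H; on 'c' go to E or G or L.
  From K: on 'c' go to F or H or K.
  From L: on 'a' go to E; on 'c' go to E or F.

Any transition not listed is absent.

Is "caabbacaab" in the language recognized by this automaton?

No

Start in {D}.
Read 'c': {D} → {D, G, L}.
Read 'a': {D, G, L} → {E, H}.
Read 'a': {E, H} → {G, L}.
Read 'b': {G, L} → ∅.
The set is empty and remains empty for the remaining 6 symbols.
The final set ∅ contains no accepting state.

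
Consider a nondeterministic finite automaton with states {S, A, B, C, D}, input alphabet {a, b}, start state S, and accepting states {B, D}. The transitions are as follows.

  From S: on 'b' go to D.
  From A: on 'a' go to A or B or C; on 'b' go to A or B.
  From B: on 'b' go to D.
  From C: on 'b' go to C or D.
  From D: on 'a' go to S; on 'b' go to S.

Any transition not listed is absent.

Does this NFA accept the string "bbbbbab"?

Yes

Start in {S}.
Read 'b': S→{D}; now {D}.
Read 'b': D→{S}; now {S}.
Read 'b': S→{D}; now {D}.
Read 'b': D→{S}; now {S}.
Read 'b': S→{D}; now {D}.
Read 'a': D→{S}; now {S}.
Read 'b': S→{D}; now {D}.
The final set {D} contains the accepting state D.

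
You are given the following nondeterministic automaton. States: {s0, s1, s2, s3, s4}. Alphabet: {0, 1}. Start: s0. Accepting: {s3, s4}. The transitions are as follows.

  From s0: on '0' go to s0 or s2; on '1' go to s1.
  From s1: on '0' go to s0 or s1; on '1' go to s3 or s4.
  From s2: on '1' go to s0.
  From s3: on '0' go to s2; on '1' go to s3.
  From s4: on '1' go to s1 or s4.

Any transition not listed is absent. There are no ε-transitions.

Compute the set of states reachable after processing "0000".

Start in {s0}.
Read '0': {s0} → {s0, s2}.
Read '0': {s0, s2} → {s0, s2}.
Read '0': {s0, s2} → {s0, s2}.
Read '0': {s0, s2} → {s0, s2}.

{s0, s2}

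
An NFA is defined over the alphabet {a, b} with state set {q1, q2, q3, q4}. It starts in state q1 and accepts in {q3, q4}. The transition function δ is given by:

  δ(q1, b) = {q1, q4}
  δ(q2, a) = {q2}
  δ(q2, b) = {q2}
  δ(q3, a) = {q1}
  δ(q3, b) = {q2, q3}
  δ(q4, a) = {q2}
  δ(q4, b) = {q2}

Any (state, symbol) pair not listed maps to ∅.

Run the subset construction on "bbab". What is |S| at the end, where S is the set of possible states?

1

Start in {q1}.
Read 'b': q1→{q1, q4}; now {q1, q4}.
Read 'b': q1→{q1, q4}, q4→{q2}; now {q1, q2, q4}.
Read 'a': q1→∅, q2→{q2}, q4→{q2}; now {q2}.
Read 'b': q2→{q2}; now {q2}.
That set has 1 state.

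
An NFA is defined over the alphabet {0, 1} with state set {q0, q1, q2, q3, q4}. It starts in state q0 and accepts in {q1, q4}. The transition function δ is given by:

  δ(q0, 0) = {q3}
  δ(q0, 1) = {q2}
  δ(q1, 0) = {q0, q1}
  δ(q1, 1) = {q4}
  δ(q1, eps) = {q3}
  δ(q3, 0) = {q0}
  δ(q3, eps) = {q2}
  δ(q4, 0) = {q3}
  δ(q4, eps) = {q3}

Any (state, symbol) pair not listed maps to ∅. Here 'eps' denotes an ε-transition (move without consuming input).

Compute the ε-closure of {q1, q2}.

Begin with {q1, q2}.
ε-move q1 → q3; add q3.

{q1, q2, q3}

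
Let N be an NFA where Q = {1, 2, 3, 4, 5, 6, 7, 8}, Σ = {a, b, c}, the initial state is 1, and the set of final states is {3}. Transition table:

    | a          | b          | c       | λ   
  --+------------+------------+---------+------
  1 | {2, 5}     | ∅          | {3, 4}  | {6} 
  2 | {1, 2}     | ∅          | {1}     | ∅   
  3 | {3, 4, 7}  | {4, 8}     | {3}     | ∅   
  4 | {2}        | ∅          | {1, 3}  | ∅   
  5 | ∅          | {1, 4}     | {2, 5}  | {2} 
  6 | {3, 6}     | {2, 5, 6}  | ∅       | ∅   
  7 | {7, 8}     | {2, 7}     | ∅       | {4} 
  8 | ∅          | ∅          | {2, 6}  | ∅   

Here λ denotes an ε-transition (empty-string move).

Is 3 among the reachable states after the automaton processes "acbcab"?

Start: ε-closure({1}) = {1, 6}.
Read 'a': 1→{2, 5}, 6→{3, 6}; now {2, 3, 5, 6}.
Read 'c': 2→{1}, 3→{3}, 5→{2, 5}, 6→∅; union {1, 2, 3, 5}; ε-closure = {1, 2, 3, 5, 6}.
Read 'b': 1→∅, 2→∅, 3→{4, 8}, 5→{1, 4}, 6→{2, 5, 6}; now {1, 2, 4, 5, 6, 8}.
Read 'c': 1→{3, 4}, 2→{1}, 4→{1, 3}, 5→{2, 5}, 6→∅, 8→{2, 6}; now {1, 2, 3, 4, 5, 6}.
Read 'a': 1→{2, 5}, 2→{1, 2}, 3→{3, 4, 7}, 4→{2}, 5→∅, 6→{3, 6}; now {1, 2, 3, 4, 5, 6, 7}.
Read 'b': 1→∅, 2→∅, 3→{4, 8}, 4→∅, 5→{1, 4}, 6→{2, 5, 6}, 7→{2, 7}; now {1, 2, 4, 5, 6, 7, 8}.
State 3 is not in {1, 2, 4, 5, 6, 7, 8}.

No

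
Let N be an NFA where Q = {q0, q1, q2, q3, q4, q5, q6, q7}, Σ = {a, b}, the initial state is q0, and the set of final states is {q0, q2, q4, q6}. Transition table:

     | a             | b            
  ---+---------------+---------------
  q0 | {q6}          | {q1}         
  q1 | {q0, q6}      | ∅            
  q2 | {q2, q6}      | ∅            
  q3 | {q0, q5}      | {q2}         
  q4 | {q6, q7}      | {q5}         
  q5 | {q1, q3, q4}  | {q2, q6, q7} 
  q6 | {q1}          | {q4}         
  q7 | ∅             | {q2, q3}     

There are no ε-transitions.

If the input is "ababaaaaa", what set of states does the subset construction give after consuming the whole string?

Start in {q0}.
Read 'a': q0→{q6}; now {q6}.
Read 'b': q6→{q4}; now {q4}.
Read 'a': q4→{q6, q7}; now {q6, q7}.
Read 'b': q6→{q4}, q7→{q2, q3}; now {q2, q3, q4}.
Read 'a': q2→{q2, q6}, q3→{q0, q5}, q4→{q6, q7}; now {q0, q2, q5, q6, q7}.
Read 'a': q0→{q6}, q2→{q2, q6}, q5→{q1, q3, q4}, q6→{q1}, q7→∅; now {q1, q2, q3, q4, q6}.
Read 'a': q1→{q0, q6}, q2→{q2, q6}, q3→{q0, q5}, q4→{q6, q7}, q6→{q1}; now {q0, q1, q2, q5, q6, q7}.
Read 'a': q0→{q6}, q1→{q0, q6}, q2→{q2, q6}, q5→{q1, q3, q4}, q6→{q1}, q7→∅; now {q0, q1, q2, q3, q4, q6}.
Read 'a': q0→{q6}, q1→{q0, q6}, q2→{q2, q6}, q3→{q0, q5}, q4→{q6, q7}, q6→{q1}; now {q0, q1, q2, q5, q6, q7}.

{q0, q1, q2, q5, q6, q7}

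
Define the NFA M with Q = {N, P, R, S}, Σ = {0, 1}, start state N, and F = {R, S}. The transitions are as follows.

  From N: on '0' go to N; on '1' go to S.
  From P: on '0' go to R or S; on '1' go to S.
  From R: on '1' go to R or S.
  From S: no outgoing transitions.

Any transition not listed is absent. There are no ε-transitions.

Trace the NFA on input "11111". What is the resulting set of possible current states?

∅

Start in {N}.
Read '1': {N} → {S}.
Read '1': {S} → ∅.
The set is empty and remains empty for the remaining 3 symbols.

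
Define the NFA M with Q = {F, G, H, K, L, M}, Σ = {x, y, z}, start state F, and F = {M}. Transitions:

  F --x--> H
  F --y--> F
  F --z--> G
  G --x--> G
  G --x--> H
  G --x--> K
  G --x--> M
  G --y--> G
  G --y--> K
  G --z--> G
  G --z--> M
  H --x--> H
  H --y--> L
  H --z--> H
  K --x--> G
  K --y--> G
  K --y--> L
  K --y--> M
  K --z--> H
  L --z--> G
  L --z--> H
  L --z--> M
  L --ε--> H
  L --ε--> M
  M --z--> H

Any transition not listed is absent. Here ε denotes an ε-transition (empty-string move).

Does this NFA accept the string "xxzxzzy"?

Start in {F}.
Read 'x': {F} → {H}.
Read 'x': {H} → {H}.
Read 'z': {H} → {H}.
Read 'x': {H} → {H}.
Read 'z': {H} → {H}.
Read 'z': {H} → {H}.
Read 'y': {H} → {H, L, M}.
The final set {H, L, M} contains the accepting state M.

Yes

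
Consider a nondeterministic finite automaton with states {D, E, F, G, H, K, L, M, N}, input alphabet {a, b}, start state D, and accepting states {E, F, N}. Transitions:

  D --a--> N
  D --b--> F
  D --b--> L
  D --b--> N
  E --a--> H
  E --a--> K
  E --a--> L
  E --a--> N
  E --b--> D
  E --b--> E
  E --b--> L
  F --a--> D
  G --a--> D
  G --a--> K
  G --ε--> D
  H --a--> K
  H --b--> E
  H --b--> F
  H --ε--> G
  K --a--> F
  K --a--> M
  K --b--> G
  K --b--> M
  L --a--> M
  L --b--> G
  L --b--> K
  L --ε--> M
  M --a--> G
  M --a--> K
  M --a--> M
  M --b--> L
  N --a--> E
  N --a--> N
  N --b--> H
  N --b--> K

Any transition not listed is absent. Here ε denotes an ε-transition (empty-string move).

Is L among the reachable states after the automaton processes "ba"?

No

Start in {D}.
Read 'b': D→{F, L, N}; union {F, L, N}; ε-closure = {F, L, M, N}.
Read 'a': F→{D}, L→{M}, M→{G, K, M}, N→{E, N}; now {D, E, G, K, M, N}.
State L is not in {D, E, G, K, M, N}.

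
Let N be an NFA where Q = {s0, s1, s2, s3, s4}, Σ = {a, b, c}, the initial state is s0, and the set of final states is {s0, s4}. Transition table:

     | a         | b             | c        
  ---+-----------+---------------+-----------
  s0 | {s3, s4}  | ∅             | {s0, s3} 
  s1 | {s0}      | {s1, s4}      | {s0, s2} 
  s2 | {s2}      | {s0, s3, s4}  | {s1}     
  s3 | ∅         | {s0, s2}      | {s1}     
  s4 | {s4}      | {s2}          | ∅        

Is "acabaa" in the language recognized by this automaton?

Start in {s0}.
Read 'a': {s0} → {s3, s4}.
Read 'c': {s3, s4} → {s1}.
Read 'a': {s1} → {s0}.
Read 'b': {s0} → ∅.
The set is empty and remains empty for the remaining 2 symbols.
The final set ∅ contains no accepting state.

No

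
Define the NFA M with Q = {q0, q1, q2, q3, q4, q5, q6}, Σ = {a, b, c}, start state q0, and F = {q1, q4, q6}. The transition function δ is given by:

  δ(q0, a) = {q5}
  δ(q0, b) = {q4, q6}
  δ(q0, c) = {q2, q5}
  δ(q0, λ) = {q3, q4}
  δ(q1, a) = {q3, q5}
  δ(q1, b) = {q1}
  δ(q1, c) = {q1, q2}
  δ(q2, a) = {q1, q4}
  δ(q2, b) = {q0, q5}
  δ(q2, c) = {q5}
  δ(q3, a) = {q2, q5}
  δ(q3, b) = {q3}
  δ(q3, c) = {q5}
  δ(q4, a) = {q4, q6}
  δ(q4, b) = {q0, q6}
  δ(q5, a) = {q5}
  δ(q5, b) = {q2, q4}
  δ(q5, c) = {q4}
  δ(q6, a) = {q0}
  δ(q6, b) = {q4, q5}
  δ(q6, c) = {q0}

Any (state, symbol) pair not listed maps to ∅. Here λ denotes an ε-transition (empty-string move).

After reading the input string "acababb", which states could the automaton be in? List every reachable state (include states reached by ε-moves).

Start: ε-closure({q0}) = {q0, q3, q4}.
Read 'a': q0→{q5}, q3→{q2, q5}, q4→{q4, q6}; now {q2, q4, q5, q6}.
Read 'c': q2→{q5}, q4→∅, q5→{q4}, q6→{q0}; union {q0, q4, q5}; ε-closure = {q0, q3, q4, q5}.
Read 'a': q0→{q5}, q3→{q2, q5}, q4→{q4, q6}, q5→{q5}; now {q2, q4, q5, q6}.
Read 'b': q2→{q0, q5}, q4→{q0, q6}, q5→{q2, q4}, q6→{q4, q5}; union {q0, q2, q4, q5, q6}; ε-closure = {q0, q2, q3, q4, q5, q6}.
Read 'a': q0→{q5}, q2→{q1, q4}, q3→{q2, q5}, q4→{q4, q6}, q5→{q5}, q6→{q0}; union {q0, q1, q2, q4, q5, q6}; ε-closure = {q0, q1, q2, q3, q4, q5, q6}.
Read 'b': q0→{q4, q6}, q1→{q1}, q2→{q0, q5}, q3→{q3}, q4→{q0, q6}, q5→{q2, q4}, q6→{q4, q5}; now {q0, q1, q2, q3, q4, q5, q6}.
Read 'b': q0→{q4, q6}, q1→{q1}, q2→{q0, q5}, q3→{q3}, q4→{q0, q6}, q5→{q2, q4}, q6→{q4, q5}; now {q0, q1, q2, q3, q4, q5, q6}.

{q0, q1, q2, q3, q4, q5, q6}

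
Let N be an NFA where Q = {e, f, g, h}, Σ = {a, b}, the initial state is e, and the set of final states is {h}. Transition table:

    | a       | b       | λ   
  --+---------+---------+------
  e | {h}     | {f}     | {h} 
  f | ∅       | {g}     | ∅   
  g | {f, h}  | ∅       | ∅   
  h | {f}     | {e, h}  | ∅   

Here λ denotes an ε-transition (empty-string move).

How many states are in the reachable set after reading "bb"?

Start: ε-closure({e}) = {e, h}.
Read 'b': e→{f}, h→{e, h}; now {e, f, h}.
Read 'b': e→{f}, f→{g}, h→{e, h}; now {e, f, g, h}.
That set has 4 states.

4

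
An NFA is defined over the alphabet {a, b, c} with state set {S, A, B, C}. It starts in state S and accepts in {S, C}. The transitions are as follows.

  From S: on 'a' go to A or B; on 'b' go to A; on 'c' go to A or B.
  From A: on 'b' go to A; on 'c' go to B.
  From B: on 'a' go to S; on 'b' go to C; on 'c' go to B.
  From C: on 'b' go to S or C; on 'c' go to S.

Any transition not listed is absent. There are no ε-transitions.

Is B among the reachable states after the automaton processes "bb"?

Start in {S}.
Read 'b': S→{A}; now {A}.
Read 'b': A→{A}; now {A}.
State B is not in {A}.

No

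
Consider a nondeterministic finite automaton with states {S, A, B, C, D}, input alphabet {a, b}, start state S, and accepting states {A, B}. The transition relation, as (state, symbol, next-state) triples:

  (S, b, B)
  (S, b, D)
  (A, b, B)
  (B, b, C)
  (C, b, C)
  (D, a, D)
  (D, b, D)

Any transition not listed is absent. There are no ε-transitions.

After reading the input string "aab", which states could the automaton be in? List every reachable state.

∅

Start in {S}.
Read 'a': S→∅; now ∅.
The set is empty and remains empty for the remaining 2 symbols.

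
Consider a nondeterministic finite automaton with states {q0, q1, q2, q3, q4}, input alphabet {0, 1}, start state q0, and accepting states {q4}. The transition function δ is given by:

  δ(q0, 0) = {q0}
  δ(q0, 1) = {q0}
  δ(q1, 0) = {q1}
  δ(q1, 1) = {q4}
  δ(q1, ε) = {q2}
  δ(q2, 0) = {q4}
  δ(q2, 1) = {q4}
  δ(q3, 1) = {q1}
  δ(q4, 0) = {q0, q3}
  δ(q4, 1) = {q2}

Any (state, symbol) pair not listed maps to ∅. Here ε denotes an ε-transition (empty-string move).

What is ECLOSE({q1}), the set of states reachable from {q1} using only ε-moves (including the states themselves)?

{q1, q2}

Begin with {q1}.
ε-move q1 → q2; add q2.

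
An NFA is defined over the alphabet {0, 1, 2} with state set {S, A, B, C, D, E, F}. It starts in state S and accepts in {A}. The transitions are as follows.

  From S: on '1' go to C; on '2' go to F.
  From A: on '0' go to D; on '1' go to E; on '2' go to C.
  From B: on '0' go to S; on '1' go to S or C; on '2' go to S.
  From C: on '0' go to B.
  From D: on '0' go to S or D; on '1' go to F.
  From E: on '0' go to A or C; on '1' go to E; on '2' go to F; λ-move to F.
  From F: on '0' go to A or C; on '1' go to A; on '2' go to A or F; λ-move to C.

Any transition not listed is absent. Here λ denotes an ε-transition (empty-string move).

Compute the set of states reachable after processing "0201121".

Start in {S}.
Read '0': S→∅; now ∅.
The set is empty and remains empty for the remaining 6 symbols.

∅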